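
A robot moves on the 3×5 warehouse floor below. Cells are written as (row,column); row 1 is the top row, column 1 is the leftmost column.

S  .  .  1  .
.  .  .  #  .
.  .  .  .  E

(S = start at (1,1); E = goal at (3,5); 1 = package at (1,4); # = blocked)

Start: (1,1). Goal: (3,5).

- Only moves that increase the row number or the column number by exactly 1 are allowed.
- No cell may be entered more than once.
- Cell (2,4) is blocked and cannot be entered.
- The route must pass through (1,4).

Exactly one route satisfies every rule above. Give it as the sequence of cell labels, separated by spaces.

Moves only go right or down, so the column and row indices never decrease.
Route from (1,1): right 4 to (1,5), down 2 to (3,5) — 6 moves in all.
Check: all required cells visited.

(1,1) (1,2) (1,3) (1,4) (1,5) (2,5) (3,5)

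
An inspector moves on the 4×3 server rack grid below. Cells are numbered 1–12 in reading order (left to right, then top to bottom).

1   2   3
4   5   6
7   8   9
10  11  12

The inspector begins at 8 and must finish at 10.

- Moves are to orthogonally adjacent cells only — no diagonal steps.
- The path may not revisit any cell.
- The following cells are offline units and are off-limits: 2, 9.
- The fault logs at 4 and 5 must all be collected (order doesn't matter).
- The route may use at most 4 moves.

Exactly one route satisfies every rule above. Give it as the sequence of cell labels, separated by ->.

The 4-move cap with required stops at 4, 5 leaves no slack for detours.
Route from 8: up 1 to 5, left 1 to 4, down 2 to 10 — 4 moves in all.
Check: all required cells visited; 4 ≤ 4 moves.

8 -> 5 -> 4 -> 7 -> 10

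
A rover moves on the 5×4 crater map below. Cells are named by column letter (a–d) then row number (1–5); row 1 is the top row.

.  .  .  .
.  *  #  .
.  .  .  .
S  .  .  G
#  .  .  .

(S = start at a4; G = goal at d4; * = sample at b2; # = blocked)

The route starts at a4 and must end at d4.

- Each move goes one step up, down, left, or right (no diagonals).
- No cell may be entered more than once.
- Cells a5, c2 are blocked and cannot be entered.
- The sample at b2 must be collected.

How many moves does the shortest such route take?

7

Any route passes through b2 somewhere between a4 and d4. Summing Manhattan distances along the two legs (a4 → b2 → d4) gives a lower bound of 3 + 4 = 7 moves.
A route of 7 moves achieves this: a4 → a3 → a2 → b2 → b3 → b4 → c4 → d4.
Since 7 matches the lower bound, it is optimal.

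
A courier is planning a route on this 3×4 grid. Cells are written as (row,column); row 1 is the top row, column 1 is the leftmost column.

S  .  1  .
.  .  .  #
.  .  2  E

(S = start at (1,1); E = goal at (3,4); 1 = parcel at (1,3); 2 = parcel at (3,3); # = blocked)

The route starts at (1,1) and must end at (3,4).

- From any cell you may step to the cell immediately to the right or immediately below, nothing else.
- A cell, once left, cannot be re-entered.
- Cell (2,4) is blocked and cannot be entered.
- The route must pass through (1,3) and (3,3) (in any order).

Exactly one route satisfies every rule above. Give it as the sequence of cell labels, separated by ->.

Moves only go right or down, so the column and row indices never decrease.
Route from (1,1): 2× right (reaching (1,3)), 2× down (reaching (3,3)), right to (3,4) — 5 moves in all.
Check: all required cells visited.

(1,1) -> (1,2) -> (1,3) -> (2,3) -> (3,3) -> (3,4)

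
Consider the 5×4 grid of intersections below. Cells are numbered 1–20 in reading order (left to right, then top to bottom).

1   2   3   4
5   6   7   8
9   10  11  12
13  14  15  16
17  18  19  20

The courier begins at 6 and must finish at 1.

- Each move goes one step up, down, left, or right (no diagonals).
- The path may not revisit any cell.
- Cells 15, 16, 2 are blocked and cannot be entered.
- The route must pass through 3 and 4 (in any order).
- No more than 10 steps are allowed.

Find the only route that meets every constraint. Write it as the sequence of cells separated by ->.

6 -> 7 -> 3 -> 4 -> 8 -> 12 -> 11 -> 10 -> 9 -> 5 -> 1

Any route must reach 3 and 4 and still end at 1 within 10 moves, so the order of the required stops is forced.
Route from 6: right to 7, up to 3, right to 4, 2× down (reaching 12), 3× left (reaching 9), 2× up (reaching 1) — 10 moves in all.
Check: all required cells visited; 10 ≤ 10 moves.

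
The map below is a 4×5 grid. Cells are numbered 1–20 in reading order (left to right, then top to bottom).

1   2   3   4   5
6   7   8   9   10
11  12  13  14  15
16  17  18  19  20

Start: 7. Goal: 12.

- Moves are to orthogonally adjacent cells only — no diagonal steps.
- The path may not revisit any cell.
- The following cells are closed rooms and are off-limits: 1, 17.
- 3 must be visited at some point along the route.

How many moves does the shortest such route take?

5

Any route passes through 3 somewhere between 7 and 12. Summing Manhattan distances along the two legs (7 → 3 → 12) gives a lower bound of 2 + 3 = 5 moves.
A route of 5 moves achieves this: 7 → 2 → 3 → 8 → 13 → 12.
Since 5 matches the lower bound, it is optimal.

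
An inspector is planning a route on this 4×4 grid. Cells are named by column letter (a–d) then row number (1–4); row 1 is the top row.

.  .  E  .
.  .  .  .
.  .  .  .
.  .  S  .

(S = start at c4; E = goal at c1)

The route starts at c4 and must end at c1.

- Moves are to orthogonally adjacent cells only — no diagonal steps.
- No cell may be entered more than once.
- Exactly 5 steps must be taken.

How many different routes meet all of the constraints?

12

Need simple routes of exactly 5 moves from c4 to c1 (Manhattan distance 3, so 1 moves are spent on a detour and 1 undoing it).
Branch systematically from the start, pruning whenever the remaining move budget drops below the Manhattan distance to c1 or differs from it in parity. Grouping the completions by first move — via c3: 6; via b4: 3; via d4: 3 — and summing: 6 + 3 + 3 = 12.
That gives 12 routes.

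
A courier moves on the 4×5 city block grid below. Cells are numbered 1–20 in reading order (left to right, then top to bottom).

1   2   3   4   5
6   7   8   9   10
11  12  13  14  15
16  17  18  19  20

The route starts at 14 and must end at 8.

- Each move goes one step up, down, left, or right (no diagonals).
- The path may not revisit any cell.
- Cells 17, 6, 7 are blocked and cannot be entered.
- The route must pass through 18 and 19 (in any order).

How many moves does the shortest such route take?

4

Any route passes through 18 and 19 in some order between 14 and 8. Summing Manhattan distances along each leg and taking the cheapest ordering (14 → 19 → 18 → 8) gives a lower bound of 1 + 1 + 2 = 4 moves.
A route of 4 moves achieves this: 14 → 19 → 18 → 13 → 8.
Since 4 matches the lower bound, it is optimal.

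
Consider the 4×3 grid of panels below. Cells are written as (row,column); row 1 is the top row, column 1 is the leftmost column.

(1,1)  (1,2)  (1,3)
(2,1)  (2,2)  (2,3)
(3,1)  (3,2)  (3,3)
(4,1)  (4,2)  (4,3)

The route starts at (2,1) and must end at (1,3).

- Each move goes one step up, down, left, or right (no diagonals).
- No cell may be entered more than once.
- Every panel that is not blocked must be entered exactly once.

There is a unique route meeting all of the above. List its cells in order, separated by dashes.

(2,1) - (1,1) - (1,2) - (2,2) - (3,2) - (3,1) - (4,1) - (4,2) - (4,3) - (3,3) - (2,3) - (1,3)

Need to visit all 12 open cells exactly once, starting at (2,1) and ending at (1,3).
Route from (2,1): up to (1,1), right to (1,2), 2× down (reaching (3,2)), left to (3,1), down to (4,1), 2× right (reaching (4,3)), 3× up (reaching (1,3)) — 11 moves in all.
Check: all 12 open cells covered.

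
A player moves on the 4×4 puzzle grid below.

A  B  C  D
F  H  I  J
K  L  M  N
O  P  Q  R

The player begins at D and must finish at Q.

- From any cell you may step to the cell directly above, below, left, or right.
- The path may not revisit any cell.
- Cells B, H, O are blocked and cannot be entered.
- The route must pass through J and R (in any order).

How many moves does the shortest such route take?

Any route passes through J and R in some order between D and Q. Summing Manhattan distances along each leg and taking the cheapest ordering (D → J → R → Q) gives a lower bound of 1 + 2 + 1 = 4 moves.
A route of 4 moves achieves this: D → J → N → R → Q.
Since 4 matches the lower bound, it is optimal.

4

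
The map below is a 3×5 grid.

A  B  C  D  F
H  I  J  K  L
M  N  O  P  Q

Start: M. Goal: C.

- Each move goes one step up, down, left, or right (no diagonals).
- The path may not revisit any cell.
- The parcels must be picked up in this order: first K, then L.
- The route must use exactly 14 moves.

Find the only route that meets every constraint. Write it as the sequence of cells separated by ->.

M -> H -> A -> B -> I -> N -> O -> J -> K -> P -> Q -> L -> F -> D -> C

The waypoints must appear in the order K, L, with no cell reused.
Route from M: 2× up (reaching A), right to B, 2× down (reaching N), right to O, up to J, right to K, down to P, right to Q, 2× up (reaching F), 2× left (reaching C) — 14 moves in all.
Check: order respected (K at step 8, L at step 11); 14 moves as required.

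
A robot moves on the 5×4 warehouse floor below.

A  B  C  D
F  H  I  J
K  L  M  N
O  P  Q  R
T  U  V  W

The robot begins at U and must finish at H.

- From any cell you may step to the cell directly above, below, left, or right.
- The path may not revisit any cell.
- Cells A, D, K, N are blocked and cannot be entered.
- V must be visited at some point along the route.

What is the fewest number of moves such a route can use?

Any route passes through V somewhere between U and H. Summing Manhattan distances along the two legs (U → V → H) gives a lower bound of 1 + 4 = 5 moves.
A route of 5 moves achieves this: U → V → Q → M → I → H.
Since 5 matches the lower bound, it is optimal.

5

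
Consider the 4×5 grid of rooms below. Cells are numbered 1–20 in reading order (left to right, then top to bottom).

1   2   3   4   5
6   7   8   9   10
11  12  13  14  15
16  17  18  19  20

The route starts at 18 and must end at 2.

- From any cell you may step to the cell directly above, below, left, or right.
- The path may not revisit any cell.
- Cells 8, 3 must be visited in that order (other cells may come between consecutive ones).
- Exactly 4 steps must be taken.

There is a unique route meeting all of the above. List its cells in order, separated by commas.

The waypoints must appear in the order 8, 3, with no cell reused.
Route from 18: 3× up (reaching 3), left to 2 — 4 moves in all.
Check: order respected (8 at step 2, 3 at step 3); 4 moves as required.

18, 13, 8, 3, 2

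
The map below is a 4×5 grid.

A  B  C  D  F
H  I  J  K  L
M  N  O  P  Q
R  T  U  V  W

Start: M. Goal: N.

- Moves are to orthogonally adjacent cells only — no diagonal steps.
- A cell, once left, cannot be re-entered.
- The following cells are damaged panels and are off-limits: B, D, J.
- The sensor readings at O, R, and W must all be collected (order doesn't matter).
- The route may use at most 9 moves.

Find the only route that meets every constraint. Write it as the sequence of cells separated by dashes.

M - R - T - U - V - W - Q - P - O - N

The 9-move cap with required stops at O, R, W leaves no slack for detours.
Route from M: down 1 to R, right 4 to W, up 1 to Q, left 3 to N — 9 moves in all.
Check: all required cells visited; 9 ≤ 9 moves.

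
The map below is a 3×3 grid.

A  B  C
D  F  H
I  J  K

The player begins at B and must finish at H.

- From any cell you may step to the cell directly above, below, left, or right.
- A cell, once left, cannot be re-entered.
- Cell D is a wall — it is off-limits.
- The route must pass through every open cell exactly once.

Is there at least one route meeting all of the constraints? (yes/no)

no

Cell A has only one open neighbour but is neither the start nor the goal, so a Hamiltonian route would have to both enter and leave it through the same neighbour — impossible without revisiting.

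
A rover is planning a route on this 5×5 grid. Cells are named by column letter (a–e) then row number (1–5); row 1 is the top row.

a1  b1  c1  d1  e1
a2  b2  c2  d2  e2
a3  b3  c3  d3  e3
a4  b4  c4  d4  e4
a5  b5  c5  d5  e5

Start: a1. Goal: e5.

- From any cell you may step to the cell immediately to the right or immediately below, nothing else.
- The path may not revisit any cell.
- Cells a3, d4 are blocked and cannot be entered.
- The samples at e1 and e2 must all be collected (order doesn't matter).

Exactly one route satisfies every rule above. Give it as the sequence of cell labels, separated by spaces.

Moves only go right or down, so the column and row indices never decrease.
Route from a1: right 4 to e1, down 4 to e5 — 8 moves in all.
Check: all required cells visited.

a1 b1 c1 d1 e1 e2 e3 e4 e5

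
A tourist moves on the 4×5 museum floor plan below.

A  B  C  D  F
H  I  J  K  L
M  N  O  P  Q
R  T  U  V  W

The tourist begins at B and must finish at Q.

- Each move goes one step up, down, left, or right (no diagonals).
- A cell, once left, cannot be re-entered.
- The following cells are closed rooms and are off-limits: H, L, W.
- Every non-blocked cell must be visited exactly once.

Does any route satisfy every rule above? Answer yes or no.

no

Cell A has only one open neighbour but is neither the start nor the goal, so a Hamiltonian route would have to both enter and leave it through the same neighbour — impossible without revisiting.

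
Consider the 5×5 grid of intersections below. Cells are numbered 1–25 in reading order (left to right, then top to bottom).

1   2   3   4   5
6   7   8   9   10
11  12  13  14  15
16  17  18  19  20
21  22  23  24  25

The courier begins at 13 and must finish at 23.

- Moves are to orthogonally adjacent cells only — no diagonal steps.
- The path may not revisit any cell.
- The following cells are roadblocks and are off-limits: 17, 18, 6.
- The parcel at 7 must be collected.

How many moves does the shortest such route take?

Any route passes through 7 somewhere between 13 and 23. Summing Manhattan distances along the two legs (13 → 7 → 23) gives a lower bound of 2 + 4 = 6 moves.
That bound ignores the blocked cells. Measuring each leg by the fewest moves that actually steer around them (13→7: 2; 7→23: 6) raises the lower bound to 8.
A route of 8 moves exists: 13 → 8 → 7 → 12 → 11 → 16 → 21 → 22 → 23.
Since 8 matches that lower bound, it is optimal.

8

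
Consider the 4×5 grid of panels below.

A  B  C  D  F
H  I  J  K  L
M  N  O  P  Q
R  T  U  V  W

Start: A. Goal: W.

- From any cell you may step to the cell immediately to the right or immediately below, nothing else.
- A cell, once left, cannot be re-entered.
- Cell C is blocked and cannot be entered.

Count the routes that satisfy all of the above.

A right/down-only route from A to W makes exactly 3 down-moves and 4 right-moves in some order.
With no other constraints that would be C(7,3) = 35 routes.
Subtract routes through each blocked cell (inclusion–exclusion for overlaps): − through C: 10 → 25.
That gives 25 routes.

25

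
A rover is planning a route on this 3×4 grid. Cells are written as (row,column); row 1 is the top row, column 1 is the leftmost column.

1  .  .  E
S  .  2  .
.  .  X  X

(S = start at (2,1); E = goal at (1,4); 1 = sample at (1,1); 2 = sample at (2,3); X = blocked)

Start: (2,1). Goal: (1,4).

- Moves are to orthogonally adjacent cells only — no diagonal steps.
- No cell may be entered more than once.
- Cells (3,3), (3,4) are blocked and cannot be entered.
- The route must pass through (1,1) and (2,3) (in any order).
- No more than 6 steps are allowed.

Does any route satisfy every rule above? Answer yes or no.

yes

One route that works: (2,1) → (1,1) → (1,2) → (2,2) → (2,3) → (1,3) → (1,4).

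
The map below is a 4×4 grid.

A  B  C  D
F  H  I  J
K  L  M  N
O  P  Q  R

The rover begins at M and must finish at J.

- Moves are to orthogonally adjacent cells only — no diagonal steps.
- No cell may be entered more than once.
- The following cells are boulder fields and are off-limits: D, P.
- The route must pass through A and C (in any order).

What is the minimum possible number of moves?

8

Any route passes through A and C in some order between M and J. Summing Manhattan distances along each leg and taking the cheapest ordering (M → A → C → J) gives a lower bound of 4 + 2 + 2 = 8 moves.
A route of 8 moves achieves this: M → L → H → F → A → B → C → I → J.
Since 8 matches the lower bound, it is optimal.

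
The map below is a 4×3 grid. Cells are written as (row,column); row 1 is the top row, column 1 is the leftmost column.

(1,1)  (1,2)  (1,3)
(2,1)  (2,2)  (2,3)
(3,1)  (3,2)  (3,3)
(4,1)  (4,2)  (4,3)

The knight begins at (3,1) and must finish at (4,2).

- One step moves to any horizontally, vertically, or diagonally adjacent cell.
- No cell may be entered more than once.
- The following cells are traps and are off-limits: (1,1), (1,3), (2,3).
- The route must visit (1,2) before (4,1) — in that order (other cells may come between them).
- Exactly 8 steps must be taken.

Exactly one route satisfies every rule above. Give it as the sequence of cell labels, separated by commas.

The waypoints must appear in the order (1,2), (4,1), with no cell reused.
Route from (3,1): up to (2,1), up-right to (1,2), down to (2,2), down-right to (3,3), down to (4,3), up-left to (3,2), down-left to (4,1), right to (4,2) — 8 moves in all.
Check: order respected ((1,2) at step 2, (4,1) at step 7); 8 moves as required.

(3,1), (2,1), (1,2), (2,2), (3,3), (4,3), (3,2), (4,1), (4,2)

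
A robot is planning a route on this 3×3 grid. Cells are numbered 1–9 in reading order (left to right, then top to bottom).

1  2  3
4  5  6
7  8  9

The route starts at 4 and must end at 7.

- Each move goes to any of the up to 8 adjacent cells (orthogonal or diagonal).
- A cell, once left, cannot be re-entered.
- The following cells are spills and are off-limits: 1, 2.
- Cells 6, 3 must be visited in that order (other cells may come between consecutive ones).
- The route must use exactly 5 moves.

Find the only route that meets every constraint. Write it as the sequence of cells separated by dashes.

The waypoints must appear in the order 6, 3, with no cell reused.
Route from 4: down-right 1 to 8, up-right 1 to 6, up 1 to 3, down-left 2 to 7 — 5 moves in all.
Check: order respected (6 at step 2, 3 at step 3); 5 moves as required.

4 - 8 - 6 - 3 - 5 - 7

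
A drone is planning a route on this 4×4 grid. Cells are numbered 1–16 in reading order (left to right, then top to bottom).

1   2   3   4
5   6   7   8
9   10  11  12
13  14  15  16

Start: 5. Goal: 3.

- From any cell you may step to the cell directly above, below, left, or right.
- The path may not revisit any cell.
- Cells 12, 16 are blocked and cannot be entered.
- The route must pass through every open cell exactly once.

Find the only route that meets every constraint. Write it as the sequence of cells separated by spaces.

Need to visit all 14 open cells exactly once, starting at 5 and ending at 3.
Route from 5: up 1 to 1, right 1 to 2, down 2 to 10, left 1 to 9, down 1 to 13, right 2 to 15, up 2 to 7, right 1 to 8, up 1 to 4, left 1 to 3 — 13 moves in all.
Check: all 14 open cells covered.

5 1 2 6 10 9 13 14 15 11 7 8 4 3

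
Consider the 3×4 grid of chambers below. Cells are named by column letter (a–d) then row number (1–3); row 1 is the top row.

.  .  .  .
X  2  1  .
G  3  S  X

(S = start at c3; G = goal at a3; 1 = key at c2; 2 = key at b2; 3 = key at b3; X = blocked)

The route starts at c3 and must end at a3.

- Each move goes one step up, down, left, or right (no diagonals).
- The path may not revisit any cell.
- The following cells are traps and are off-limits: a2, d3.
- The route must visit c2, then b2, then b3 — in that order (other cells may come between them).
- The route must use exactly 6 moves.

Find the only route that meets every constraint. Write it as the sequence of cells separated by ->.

The waypoints must appear in the order c2, b2, b3, with no cell reused.
Route from c3: 2× up (reaching c1), left to b1, 2× down (reaching b3), left to a3 — 6 moves in all.
Check: order respected (1 at step 1, 2 at step 4, 3 at step 5); 6 moves as required.

c3 -> c2 -> c1 -> b1 -> b2 -> b3 -> a3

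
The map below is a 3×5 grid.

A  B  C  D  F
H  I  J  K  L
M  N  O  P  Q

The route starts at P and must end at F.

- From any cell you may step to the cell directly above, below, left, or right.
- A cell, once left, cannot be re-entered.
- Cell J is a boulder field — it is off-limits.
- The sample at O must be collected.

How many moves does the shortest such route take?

Any route passes through O somewhere between P and F. Summing Manhattan distances along the two legs (P → O → F) gives a lower bound of 1 + 4 = 5 moves.
The shortest route satisfying every rule uses 7 moves: P → O → N → I → B → C → D → F.
The bound of 5 isn't tight here; checking systematically, no route of length 5 through 6 satisfies every constraint, so 7 is the minimum.

7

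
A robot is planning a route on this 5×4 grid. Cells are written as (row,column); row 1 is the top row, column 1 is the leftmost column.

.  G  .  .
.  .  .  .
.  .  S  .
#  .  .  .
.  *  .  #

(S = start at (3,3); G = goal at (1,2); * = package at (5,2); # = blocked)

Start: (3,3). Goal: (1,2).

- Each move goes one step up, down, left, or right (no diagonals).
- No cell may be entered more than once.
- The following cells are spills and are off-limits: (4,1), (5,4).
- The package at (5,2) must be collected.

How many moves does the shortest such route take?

Any route passes through (5,2) somewhere between (3,3) and (1,2). Summing Manhattan distances along the two legs ((3,3) → (5,2) → (1,2)) gives a lower bound of 3 + 4 = 7 moves.
A route of 7 moves achieves this: (3,3) → (4,3) → (5,3) → (5,2) → (4,2) → (3,2) → (2,2) → (1,2).
Since 7 matches the lower bound, it is optimal.

7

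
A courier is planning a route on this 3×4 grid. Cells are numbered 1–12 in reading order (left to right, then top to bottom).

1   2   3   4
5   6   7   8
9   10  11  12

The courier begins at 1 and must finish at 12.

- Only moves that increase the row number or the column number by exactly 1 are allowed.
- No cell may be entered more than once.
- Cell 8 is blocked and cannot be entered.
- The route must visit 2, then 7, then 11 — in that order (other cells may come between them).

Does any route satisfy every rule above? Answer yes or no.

One route that works: 1 → 2 → 6 → 7 → 11 → 12.

yes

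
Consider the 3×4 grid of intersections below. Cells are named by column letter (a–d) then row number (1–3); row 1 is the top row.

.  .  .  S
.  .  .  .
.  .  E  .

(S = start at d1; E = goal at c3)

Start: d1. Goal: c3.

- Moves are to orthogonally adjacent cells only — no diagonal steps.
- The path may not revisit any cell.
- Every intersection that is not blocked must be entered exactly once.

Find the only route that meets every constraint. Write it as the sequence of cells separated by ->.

Need to visit all 12 open cells exactly once, starting at d1 and ending at c3.
Route from d1: 3× left (reaching a1), 2× down (reaching a3), right to b3, up to b2, 2× right (reaching d2), down to d3, left to c3 — 11 moves in all.
Check: all 12 open cells covered.

d1 -> c1 -> b1 -> a1 -> a2 -> a3 -> b3 -> b2 -> c2 -> d2 -> d3 -> c3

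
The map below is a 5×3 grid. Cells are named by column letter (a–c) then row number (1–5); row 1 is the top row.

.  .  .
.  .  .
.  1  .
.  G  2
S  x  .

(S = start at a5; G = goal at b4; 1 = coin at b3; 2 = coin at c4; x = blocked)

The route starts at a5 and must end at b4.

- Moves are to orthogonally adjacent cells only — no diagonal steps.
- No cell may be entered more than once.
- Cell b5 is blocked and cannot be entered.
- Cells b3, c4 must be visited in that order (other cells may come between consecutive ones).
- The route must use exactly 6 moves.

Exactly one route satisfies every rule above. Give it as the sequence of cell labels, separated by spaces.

The waypoints must appear in the order b3, c4, with no cell reused.
Route from a5: up 2 to a3, right 2 to c3, down 1 to c4, left 1 to b4 — 6 moves in all.
Check: order respected (1 at step 3, 2 at step 5); 6 moves as required.

a5 a4 a3 b3 c3 c4 b4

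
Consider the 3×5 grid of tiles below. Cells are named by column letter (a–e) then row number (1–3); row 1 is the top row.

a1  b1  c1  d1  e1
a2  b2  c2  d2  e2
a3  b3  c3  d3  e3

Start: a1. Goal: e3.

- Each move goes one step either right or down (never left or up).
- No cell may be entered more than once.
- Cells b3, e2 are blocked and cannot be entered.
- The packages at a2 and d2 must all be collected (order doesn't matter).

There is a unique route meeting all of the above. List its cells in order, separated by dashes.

a1 - a2 - b2 - c2 - d2 - d3 - e3

Moves only go right or down, so the column and row indices never decrease.
Route from a1: down to a2, 3× right (reaching d2), down to d3, right to e3 — 6 moves in all.
Check: all required cells visited.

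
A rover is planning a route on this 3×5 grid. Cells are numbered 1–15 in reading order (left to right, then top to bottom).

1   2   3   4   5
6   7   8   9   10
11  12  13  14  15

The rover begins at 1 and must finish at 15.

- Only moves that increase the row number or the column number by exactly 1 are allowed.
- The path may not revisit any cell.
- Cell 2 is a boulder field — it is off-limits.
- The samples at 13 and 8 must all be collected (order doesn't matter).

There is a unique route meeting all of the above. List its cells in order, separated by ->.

Moves only go right or down, so the column and row indices never decrease.
Route from 1: down 1 to 6, right 2 to 8, down 1 to 13, right 2 to 15 — 6 moves in all.
Check: all required cells visited.

1 -> 6 -> 7 -> 8 -> 13 -> 14 -> 15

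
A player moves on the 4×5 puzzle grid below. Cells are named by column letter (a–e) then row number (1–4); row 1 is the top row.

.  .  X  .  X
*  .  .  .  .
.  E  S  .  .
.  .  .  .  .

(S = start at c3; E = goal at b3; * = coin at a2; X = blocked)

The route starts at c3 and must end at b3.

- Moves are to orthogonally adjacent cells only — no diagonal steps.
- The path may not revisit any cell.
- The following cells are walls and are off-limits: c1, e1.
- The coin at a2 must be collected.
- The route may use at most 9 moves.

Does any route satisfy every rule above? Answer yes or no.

yes

One route that works: c3 → c2 → b2 → a2 → a3 → b3.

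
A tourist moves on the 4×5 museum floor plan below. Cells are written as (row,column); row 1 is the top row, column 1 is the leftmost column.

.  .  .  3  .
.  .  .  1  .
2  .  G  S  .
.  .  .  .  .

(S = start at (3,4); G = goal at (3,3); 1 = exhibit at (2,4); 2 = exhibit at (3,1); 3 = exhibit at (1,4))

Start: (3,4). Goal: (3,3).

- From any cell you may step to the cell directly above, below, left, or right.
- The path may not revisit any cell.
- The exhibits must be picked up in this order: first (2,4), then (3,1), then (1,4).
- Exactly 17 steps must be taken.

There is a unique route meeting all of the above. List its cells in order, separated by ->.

(3,4) -> (2,4) -> (2,3) -> (2,2) -> (3,2) -> (3,1) -> (2,1) -> (1,1) -> (1,2) -> (1,3) -> (1,4) -> (1,5) -> (2,5) -> (3,5) -> (4,5) -> (4,4) -> (4,3) -> (3,3)

The waypoints must appear in the order (2,4), (3,1), (1,4), with no cell reused.
Route from (3,4): up to (2,4), 2× left (reaching (2,2)), down to (3,2), left to (3,1), 2× up (reaching (1,1)), 4× right (reaching (1,5)), 3× down (reaching (4,5)), 2× left (reaching (4,3)), up to (3,3) — 17 moves in all.
Check: order respected (1 at step 1, 2 at step 5, 3 at step 10); 17 moves as required.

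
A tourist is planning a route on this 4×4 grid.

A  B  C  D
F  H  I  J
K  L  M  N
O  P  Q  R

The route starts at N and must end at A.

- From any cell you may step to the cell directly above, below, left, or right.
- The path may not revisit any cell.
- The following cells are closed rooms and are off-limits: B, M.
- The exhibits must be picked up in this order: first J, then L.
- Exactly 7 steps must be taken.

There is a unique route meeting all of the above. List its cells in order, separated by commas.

N, J, I, H, L, K, F, A

The waypoints must appear in the order J, L, with no cell reused.
Route from N: up to J, 2× left (reaching H), down to L, left to K, 2× up (reaching A) — 7 moves in all.
Check: order respected (J at step 1, L at step 4); 7 moves as required.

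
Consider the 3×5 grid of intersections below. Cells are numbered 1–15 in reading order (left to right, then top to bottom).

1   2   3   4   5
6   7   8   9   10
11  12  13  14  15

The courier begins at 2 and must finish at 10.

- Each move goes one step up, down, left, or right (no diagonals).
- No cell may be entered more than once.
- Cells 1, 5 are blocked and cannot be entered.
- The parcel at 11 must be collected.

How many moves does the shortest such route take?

8

Any route passes through 11 somewhere between 2 and 10. Summing Manhattan distances along the two legs (2 → 11 → 10) gives a lower bound of 3 + 5 = 8 moves.
A route of 8 moves achieves this: 2 → 7 → 6 → 11 → 12 → 13 → 8 → 9 → 10.
Since 8 matches the lower bound, it is optimal.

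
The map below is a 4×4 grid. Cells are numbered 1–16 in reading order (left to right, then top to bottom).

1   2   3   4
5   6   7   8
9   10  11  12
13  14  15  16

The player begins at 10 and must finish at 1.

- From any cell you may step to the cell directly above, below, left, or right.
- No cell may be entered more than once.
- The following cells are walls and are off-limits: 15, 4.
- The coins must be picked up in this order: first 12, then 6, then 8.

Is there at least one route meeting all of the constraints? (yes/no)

no

Ignoring the required order, 3 revisit-free routes from 10 to 1 pass through all of 12, 6, and 8; the waypoint orders that occur are 12 → 8 → 6 (3) — never 12 → 6 → 8.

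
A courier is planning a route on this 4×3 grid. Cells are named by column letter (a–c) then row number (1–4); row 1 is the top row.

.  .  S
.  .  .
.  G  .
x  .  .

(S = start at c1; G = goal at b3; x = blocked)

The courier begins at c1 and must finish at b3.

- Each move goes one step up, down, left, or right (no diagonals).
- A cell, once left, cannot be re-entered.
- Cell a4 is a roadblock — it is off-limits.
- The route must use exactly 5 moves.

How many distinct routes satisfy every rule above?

Need simple routes of exactly 5 moves from c1 to b3 (Manhattan distance 3, so 1 moves are spent on a detour and 1 undoing it).
Enumerating: c1 c2 c3 c4 b4 b3 | c1 c2 b2 a2 a3 b3 | c1 b1 b2 a2 a3 b3 | c1 b1 b2 c2 c3 b3 | c1 b1 a1 a2 a3 b3 | c1 b1 a1 a2 b2 b3.
That gives 6 routes.

6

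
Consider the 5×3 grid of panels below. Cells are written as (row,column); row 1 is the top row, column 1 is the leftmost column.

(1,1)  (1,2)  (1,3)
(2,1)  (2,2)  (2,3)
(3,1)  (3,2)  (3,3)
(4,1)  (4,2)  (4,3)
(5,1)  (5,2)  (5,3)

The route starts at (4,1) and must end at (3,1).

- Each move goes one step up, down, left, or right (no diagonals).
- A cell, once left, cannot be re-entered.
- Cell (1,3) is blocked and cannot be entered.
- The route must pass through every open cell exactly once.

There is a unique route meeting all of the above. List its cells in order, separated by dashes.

Need to visit all 14 open cells exactly once, starting at (4,1) and ending at (3,1).
Cell (1,2) has only two open neighbours ((2,2) and (1,1)), so the path must pass straight through it: one of those is the cell it's entered from and the other is where it exits.
Route from (4,1): down 1 to (5,1), right 2 to (5,3), up 1 to (4,3), left 1 to (4,2), up 1 to (3,2), right 1 to (3,3), up 1 to (2,3), left 1 to (2,2), up 1 to (1,2), left 1 to (1,1), down 2 to (3,1) — 13 moves in all.
Check: all 14 open cells covered.

(4,1) - (5,1) - (5,2) - (5,3) - (4,3) - (4,2) - (3,2) - (3,3) - (2,3) - (2,2) - (1,2) - (1,1) - (2,1) - (3,1)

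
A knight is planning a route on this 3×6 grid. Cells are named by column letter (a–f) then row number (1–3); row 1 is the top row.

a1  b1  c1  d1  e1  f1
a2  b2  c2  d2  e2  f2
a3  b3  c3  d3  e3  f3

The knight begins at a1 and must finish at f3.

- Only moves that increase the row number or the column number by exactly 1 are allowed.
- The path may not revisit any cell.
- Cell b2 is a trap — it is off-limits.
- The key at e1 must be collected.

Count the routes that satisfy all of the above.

3

A right/down-only route from a1 to f3 makes exactly 2 down-moves and 5 right-moves in some order.
With no other constraints that would be C(7,2) = 21 routes.
Split at e1 and multiply the segment counts (each segment already excludes blocked cells): a1→e1: 1; e1→f3: 3; product = 3.
That gives 3 routes.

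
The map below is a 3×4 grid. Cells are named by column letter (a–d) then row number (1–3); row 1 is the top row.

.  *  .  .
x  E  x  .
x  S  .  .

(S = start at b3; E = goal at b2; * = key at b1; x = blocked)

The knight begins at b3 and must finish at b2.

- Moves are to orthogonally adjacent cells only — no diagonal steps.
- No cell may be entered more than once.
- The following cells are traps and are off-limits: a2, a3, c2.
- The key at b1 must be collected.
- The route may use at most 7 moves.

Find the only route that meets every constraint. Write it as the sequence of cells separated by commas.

b3, c3, d3, d2, d1, c1, b1, b2

The budget equals the shortest possible length, so every move has to be on a shortest route through the required cells.
Route from b3: right 2 to d3, up 2 to d1, left 2 to b1, down 1 to b2 — 7 moves in all.
Check: all required cells visited; 7 ≤ 7 moves.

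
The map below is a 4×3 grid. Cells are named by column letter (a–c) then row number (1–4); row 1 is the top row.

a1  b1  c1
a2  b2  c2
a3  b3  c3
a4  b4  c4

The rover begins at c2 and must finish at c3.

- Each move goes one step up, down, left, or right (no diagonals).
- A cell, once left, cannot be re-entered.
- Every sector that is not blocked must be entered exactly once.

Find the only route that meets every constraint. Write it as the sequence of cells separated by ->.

c2 -> c1 -> b1 -> a1 -> a2 -> b2 -> b3 -> a3 -> a4 -> b4 -> c4 -> c3

Need to visit all 12 open cells exactly once, starting at c2 and ending at c3.
Cell c1 has only two open neighbours (c2 and b1), so the path must pass straight through it: one of those is the cell it's entered from and the other is where it exits.
Route from c2: up 1 to c1, left 2 to a1, down 1 to a2, right 1 to b2, down 1 to b3, left 1 to a3, down 1 to a4, right 2 to c4, up 1 to c3 — 11 moves in all.
Check: all 12 open cells covered.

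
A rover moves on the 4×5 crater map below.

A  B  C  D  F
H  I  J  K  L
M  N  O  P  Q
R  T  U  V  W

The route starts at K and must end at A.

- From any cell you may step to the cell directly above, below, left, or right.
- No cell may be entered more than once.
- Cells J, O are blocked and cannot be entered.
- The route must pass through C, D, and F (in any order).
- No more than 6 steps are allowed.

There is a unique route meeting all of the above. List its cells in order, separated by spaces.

K L F D C B A

The budget equals the shortest possible length, so every move has to be on a shortest route through the required cells.
Route from K: right 1 to L, up 1 to F, left 4 to A — 6 moves in all.
Check: all required cells visited; 6 ≤ 6 moves.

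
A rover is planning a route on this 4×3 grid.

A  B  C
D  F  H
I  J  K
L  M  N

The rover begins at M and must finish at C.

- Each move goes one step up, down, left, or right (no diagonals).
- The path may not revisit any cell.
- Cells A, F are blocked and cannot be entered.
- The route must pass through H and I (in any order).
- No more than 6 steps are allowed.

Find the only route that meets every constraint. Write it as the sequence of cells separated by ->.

M -> L -> I -> J -> K -> H -> C

Any route must reach H and I and still end at C within 6 moves, so the order of the required stops is forced.
Route from M: left 1 to L, up 1 to I, right 2 to K, up 2 to C — 6 moves in all.
Check: all required cells visited; 6 ≤ 6 moves.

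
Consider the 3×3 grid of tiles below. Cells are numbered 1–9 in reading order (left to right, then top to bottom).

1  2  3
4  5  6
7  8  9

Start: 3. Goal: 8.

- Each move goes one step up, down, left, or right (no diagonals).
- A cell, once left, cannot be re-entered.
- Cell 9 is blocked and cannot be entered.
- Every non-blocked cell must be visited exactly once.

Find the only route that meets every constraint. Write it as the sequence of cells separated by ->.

3 -> 6 -> 5 -> 2 -> 1 -> 4 -> 7 -> 8

Need to visit all 8 open cells exactly once, starting at 3 and ending at 8.
Route from 3: down to 6, left to 5, up to 2, left to 1, 2× down (reaching 7), right to 8 — 7 moves in all.
Check: all 8 open cells covered.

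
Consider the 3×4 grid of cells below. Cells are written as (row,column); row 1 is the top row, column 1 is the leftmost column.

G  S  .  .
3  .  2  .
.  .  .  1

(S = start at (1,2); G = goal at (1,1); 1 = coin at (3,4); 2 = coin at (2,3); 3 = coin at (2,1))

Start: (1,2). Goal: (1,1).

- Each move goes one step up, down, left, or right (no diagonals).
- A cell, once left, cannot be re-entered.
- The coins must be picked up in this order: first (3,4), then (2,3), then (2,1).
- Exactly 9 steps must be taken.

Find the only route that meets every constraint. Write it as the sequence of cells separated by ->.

(1,2) -> (1,3) -> (1,4) -> (2,4) -> (3,4) -> (3,3) -> (2,3) -> (2,2) -> (2,1) -> (1,1)

The waypoints must appear in the order (3,4), (2,3), (2,1), with no cell reused.
Route from (1,2): 2× right (reaching (1,4)), 2× down (reaching (3,4)), left to (3,3), up to (2,3), 2× left (reaching (2,1)), up to (1,1) — 9 moves in all.
Check: order respected (1 at step 4, 2 at step 6, 3 at step 8); 9 moves as required.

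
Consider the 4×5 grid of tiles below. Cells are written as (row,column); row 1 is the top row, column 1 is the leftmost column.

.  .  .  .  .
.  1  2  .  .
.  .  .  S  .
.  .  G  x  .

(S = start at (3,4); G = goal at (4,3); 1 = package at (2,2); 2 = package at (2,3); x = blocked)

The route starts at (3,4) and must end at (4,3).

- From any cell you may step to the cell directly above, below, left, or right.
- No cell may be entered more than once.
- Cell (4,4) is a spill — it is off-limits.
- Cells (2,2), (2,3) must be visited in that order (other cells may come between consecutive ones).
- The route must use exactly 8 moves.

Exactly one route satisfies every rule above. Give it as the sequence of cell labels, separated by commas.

(3,4), (2,4), (1,4), (1,3), (1,2), (2,2), (2,3), (3,3), (4,3)

The waypoints must appear in the order (2,2), (2,3), with no cell reused.
Route from (3,4): 2× up (reaching (1,4)), 2× left (reaching (1,2)), down to (2,2), right to (2,3), 2× down (reaching (4,3)) — 8 moves in all.
Check: order respected (1 at step 5, 2 at step 6); 8 moves as required.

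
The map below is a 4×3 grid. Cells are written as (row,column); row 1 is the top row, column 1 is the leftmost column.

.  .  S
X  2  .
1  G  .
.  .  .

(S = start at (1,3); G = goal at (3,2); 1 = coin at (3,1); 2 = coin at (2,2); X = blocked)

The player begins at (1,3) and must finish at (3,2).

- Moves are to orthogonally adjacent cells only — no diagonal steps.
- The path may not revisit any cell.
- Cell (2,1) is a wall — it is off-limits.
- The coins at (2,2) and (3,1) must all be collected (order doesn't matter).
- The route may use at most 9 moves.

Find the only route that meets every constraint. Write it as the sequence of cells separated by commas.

(1,3), (1,2), (2,2), (2,3), (3,3), (4,3), (4,2), (4,1), (3,1), (3,2)

Any route must reach (2,2) and (3,1) and still end at (3,2) within 9 moves, so the order of the required stops is forced.
Route from (1,3): left 1 to (1,2), down 1 to (2,2), right 1 to (2,3), down 2 to (4,3), left 2 to (4,1), up 1 to (3,1), right 1 to (3,2) — 9 moves in all.
Check: all required cells visited; 9 ≤ 9 moves.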